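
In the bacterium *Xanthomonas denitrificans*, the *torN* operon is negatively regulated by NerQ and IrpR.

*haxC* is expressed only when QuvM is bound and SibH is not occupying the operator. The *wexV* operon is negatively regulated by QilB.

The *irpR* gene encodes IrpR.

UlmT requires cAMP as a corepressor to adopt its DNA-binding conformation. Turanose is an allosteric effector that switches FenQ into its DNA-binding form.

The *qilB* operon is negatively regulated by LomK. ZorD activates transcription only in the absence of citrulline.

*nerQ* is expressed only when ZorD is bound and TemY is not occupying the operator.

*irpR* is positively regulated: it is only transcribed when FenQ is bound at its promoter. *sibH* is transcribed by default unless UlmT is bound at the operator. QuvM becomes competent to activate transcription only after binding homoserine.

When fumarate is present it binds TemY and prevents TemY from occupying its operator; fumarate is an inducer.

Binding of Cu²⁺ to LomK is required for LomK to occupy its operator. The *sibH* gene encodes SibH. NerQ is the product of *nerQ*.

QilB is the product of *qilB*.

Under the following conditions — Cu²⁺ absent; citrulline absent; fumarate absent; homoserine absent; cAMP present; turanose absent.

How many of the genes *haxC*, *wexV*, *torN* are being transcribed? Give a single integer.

cAMP is present, so UlmT is active.
With repressor UlmT bound, *sibH* is not transcribed.
So SibH is not produced.
Homoserine is absent, so QuvM is inactive.
Required activator QuvM is absent, so *haxC* is not transcribed.
→ *haxC* is OFF.
Cu²⁺ is absent, so LomK is inactive.
With no repressor bound, *qilB* is transcribed.
So QilB is produced and active.
With repressor QilB bound, *wexV* is not transcribed.
→ *wexV* is OFF.
Citrulline is absent, so ZorD is active.
Fumarate is absent, so TemY is active.
With repressor TemY bound, *nerQ* is not transcribed.
So NerQ is not produced.
Turanose is absent, so FenQ is inactive.
Required activator FenQ is absent, so *irpR* is not transcribed.
So IrpR is not produced.
With no repressor bound, *torN* is transcribed.
→ *torN* is ON.
1 of the 3 genes is transcribed.

1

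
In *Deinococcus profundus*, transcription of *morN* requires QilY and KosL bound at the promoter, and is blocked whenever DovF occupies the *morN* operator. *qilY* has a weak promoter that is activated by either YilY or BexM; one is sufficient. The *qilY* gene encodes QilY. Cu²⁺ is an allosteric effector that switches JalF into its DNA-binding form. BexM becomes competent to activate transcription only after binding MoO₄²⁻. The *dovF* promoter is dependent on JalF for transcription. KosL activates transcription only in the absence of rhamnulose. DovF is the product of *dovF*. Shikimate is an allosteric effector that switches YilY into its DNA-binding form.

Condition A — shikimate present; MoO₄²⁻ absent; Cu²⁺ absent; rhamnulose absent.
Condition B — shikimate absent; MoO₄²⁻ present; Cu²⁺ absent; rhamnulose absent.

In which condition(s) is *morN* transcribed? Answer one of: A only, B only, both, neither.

both

Condition A:
Shikimate is present, so YilY is active.
MoO₄²⁻ is absent, so BexM is inactive.
Activator YilY is present, so *qilY* is transcribed.
So QilY is produced and active.
Cu²⁺ is absent, so JalF is inactive.
Required activator JalF is absent, so *dovF* is not transcribed.
So DovF is not produced.
Rhamnulose is absent, so KosL is active.
No repressor is bound and QilY and KosL are active, so *morN* is transcribed.
→ *morN* is ON in A.
Condition B:
Shikimate is absent, so YilY is inactive.
MoO₄²⁻ is present, so BexM is active.
Activator BexM is present, so *qilY* is transcribed.
So QilY is produced and active.
Cu²⁺ is absent, so JalF is inactive.
Required activator JalF is absent, so *dovF* is not transcribed.
So DovF is not produced.
Rhamnulose is absent, so KosL is active.
No repressor is bound and QilY and KosL are active, so *morN* is transcribed.
→ *morN* is ON in B.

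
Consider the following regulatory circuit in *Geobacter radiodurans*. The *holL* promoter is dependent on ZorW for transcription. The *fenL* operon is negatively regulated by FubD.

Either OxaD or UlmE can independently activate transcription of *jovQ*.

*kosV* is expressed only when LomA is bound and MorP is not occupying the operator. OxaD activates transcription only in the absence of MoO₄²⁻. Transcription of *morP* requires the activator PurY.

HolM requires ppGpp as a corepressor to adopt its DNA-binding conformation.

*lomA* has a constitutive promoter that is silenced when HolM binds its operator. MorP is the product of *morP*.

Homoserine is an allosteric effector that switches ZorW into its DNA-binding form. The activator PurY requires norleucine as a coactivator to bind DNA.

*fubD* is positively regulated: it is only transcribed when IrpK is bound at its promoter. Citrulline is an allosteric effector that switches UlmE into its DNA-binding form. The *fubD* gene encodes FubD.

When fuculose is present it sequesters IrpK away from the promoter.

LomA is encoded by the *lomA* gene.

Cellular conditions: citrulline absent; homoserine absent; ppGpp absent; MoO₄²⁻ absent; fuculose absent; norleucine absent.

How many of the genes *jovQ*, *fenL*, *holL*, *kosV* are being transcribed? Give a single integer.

MoO₄²⁻ is absent, so OxaD is active.
Citrulline is absent, so UlmE is inactive.
Activator OxaD is present, so *jovQ* is transcribed.
→ *jovQ* is ON.
Fuculose is absent, so IrpK is active.
No repressor is bound and IrpK is active, so *fubD* is transcribed.
So FubD is produced and active.
With repressor FubD bound, *fenL* is not transcribed.
→ *fenL* is OFF.
Homoserine is absent, so ZorW is inactive.
Required activator ZorW is absent, so *holL* is not transcribed.
→ *holL* is OFF.
Norleucine is absent, so PurY is inactive.
Required activator PurY is absent, so *morP* is not transcribed.
So MorP is not produced.
ppGpp is absent, so HolM is inactive.
With no repressor bound, *lomA* is transcribed.
So LomA is produced and active.
No repressor is bound and LomA is active, so *kosV* is transcribed.
→ *kosV* is ON.
2 of the 4 genes are transcribed.

2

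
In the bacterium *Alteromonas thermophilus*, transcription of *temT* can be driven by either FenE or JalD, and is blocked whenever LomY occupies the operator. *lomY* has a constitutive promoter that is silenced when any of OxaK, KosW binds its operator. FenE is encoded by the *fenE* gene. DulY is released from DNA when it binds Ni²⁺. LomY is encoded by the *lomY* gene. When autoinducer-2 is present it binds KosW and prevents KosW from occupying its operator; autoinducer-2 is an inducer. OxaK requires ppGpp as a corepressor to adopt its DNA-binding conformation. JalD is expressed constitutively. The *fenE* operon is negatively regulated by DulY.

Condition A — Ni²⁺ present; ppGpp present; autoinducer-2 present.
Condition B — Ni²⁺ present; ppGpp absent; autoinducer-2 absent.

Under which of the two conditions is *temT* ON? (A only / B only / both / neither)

both

Condition A:
Ni²⁺ is present, so DulY is inactive.
With no repressor bound, *fenE* is transcribed.
So FenE is produced and active.
JalD is produced constitutively and is active.
ppGpp is present, so OxaK is active.
Autoinducer-2 is present, so KosW is inactive.
With repressor OxaK bound, *lomY* is not transcribed.
So LomY is not produced.
Activator FenE is present, so *temT* is transcribed.
→ *temT* is ON in A.
Condition B:
Ni²⁺ is present, so DulY is inactive.
With no repressor bound, *fenE* is transcribed.
So FenE is produced and active.
JalD is produced constitutively and is active.
ppGpp is absent, so OxaK is inactive.
Autoinducer-2 is absent, so KosW is active.
With repressor KosW bound, *lomY* is not transcribed.
So LomY is not produced.
Activator FenE is present, so *temT* is transcribed.
→ *temT* is ON in B.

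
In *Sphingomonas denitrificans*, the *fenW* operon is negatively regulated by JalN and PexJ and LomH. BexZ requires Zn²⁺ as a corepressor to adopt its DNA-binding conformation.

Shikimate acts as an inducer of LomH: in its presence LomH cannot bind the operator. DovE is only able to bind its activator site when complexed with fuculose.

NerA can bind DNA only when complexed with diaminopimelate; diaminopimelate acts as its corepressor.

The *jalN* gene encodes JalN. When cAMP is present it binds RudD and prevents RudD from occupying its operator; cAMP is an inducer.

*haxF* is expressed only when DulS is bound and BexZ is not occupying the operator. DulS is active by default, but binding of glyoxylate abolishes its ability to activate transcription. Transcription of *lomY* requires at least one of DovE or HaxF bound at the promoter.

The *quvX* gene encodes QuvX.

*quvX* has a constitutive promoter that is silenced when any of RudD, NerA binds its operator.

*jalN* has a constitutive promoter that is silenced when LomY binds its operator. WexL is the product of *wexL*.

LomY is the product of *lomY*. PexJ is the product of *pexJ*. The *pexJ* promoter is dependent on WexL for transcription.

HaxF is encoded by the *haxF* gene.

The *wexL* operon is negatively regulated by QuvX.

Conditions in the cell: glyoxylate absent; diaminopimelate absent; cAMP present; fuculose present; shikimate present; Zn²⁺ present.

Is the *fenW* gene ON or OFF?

ON

Fuculose is present, so DovE is active.
Glyoxylate is absent, so DulS is active.
Zn²⁺ is present, so BexZ is active.
With repressor BexZ bound, *haxF* is not transcribed.
So HaxF is not produced.
Activator DovE is present, so *lomY* is transcribed.
So LomY is produced and active.
With repressor LomY bound, *jalN* is not transcribed.
So JalN is not produced.
cAMP is present, so RudD is inactive.
Diaminopimelate is absent, so NerA is inactive.
With no repressor bound, *quvX* is transcribed.
So QuvX is produced and active.
With repressor QuvX bound, *wexL* is not transcribed.
So WexL is not produced.
Required activator WexL is absent, so *pexJ* is not transcribed.
So PexJ is not produced.
Shikimate is present, so LomH is inactive.
With no repressor bound, *fenW* is transcribed.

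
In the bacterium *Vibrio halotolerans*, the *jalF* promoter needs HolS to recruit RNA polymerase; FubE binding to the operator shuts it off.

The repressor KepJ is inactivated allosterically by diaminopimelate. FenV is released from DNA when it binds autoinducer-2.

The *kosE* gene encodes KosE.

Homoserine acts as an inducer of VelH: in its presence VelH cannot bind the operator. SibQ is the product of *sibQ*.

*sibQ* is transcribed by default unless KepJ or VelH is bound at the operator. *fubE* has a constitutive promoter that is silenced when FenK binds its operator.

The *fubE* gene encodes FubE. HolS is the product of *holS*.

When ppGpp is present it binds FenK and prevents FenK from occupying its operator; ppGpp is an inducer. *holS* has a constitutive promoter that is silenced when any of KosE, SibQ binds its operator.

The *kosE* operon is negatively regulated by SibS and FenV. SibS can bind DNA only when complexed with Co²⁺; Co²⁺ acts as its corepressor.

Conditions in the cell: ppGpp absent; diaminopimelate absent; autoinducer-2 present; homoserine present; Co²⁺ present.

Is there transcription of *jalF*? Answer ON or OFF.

ON

Co²⁺ is present, so SibS is active.
Autoinducer-2 is present, so FenV is inactive.
With repressor SibS bound, *kosE* is not transcribed.
So KosE is not produced.
Diaminopimelate is absent, so KepJ is active.
Homoserine is present, so VelH is inactive.
With repressor KepJ bound, *sibQ* is not transcribed.
So SibQ is not produced.
With no repressor bound, *holS* is transcribed.
So HolS is produced and active.
ppGpp is absent, so FenK is active.
With repressor FenK bound, *fubE* is not transcribed.
So FubE is not produced.
No repressor is bound and HolS is active, so *jalF* is transcribed.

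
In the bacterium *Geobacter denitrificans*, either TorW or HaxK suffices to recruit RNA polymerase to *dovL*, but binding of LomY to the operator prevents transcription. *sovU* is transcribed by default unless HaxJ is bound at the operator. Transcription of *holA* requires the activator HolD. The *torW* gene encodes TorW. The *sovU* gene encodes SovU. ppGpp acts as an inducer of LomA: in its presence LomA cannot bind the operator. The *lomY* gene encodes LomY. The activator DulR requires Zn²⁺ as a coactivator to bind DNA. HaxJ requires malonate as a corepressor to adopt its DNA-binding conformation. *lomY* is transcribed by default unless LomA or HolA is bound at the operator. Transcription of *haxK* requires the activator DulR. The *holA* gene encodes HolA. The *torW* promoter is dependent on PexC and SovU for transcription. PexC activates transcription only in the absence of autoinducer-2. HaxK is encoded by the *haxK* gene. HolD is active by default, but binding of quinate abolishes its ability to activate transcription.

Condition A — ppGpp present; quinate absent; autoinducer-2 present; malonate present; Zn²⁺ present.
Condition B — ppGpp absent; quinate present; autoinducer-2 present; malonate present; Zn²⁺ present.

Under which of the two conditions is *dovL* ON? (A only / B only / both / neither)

both

Condition A:
ppGpp is present, so LomA is inactive.
Quinate is absent, so HolD is active.
No repressor is bound and HolD is active, so *holA* is transcribed.
So HolA is produced and active.
With repressor HolA bound, *lomY* is not transcribed.
So LomY is not produced.
Autoinducer-2 is present, so PexC is inactive.
Malonate is present, so HaxJ is active.
With repressor HaxJ bound, *sovU* is not transcribed.
So SovU is not produced.
Required activator PexC is absent, so *torW* is not transcribed.
So TorW is not produced.
Zn²⁺ is present, so DulR is active.
No repressor is bound and DulR is active, so *haxK* is transcribed.
So HaxK is produced and active.
Activator HaxK is present, so *dovL* is transcribed.
→ *dovL* is ON in A.
Condition B:
ppGpp is absent, so LomA is active.
Quinate is present, so HolD is inactive.
Required activator HolD is absent, so *holA* is not transcribed.
So HolA is not produced.
With repressor LomA bound, *lomY* is not transcribed.
So LomY is not produced.
Autoinducer-2 is present, so PexC is inactive.
Malonate is present, so HaxJ is active.
With repressor HaxJ bound, *sovU* is not transcribed.
So SovU is not produced.
Required activator PexC is absent, so *torW* is not transcribed.
So TorW is not produced.
Zn²⁺ is present, so DulR is active.
No repressor is bound and DulR is active, so *haxK* is transcribed.
So HaxK is produced and active.
Activator HaxK is present, so *dovL* is transcribed.
→ *dovL* is ON in B.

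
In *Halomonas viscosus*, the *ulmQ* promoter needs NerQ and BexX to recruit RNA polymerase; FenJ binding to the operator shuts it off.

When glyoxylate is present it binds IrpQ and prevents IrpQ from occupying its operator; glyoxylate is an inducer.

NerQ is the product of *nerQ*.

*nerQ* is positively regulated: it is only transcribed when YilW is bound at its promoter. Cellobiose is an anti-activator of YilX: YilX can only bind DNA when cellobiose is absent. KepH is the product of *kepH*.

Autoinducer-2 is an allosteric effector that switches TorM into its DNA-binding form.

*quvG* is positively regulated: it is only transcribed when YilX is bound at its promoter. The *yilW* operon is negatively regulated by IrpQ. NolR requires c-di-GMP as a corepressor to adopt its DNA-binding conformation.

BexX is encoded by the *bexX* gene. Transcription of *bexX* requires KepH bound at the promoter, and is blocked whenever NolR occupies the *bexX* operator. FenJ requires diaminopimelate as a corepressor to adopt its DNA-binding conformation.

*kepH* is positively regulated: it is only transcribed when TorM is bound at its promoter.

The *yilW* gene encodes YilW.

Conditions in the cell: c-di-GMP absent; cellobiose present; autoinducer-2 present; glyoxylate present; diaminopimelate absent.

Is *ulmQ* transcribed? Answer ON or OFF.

ON

Diaminopimelate is absent, so FenJ is inactive.
Glyoxylate is present, so IrpQ is inactive.
With no repressor bound, *yilW* is transcribed.
So YilW is produced and active.
No repressor is bound and YilW is active, so *nerQ* is transcribed.
So NerQ is produced and active.
c-di-GMP is absent, so NolR is inactive.
Autoinducer-2 is present, so TorM is active.
No repressor is bound and TorM is active, so *kepH* is transcribed.
So KepH is produced and active.
No repressor is bound and KepH is active, so *bexX* is transcribed.
So BexX is produced and active.
No repressor is bound and NerQ and BexX are active, so *ulmQ* is transcribed.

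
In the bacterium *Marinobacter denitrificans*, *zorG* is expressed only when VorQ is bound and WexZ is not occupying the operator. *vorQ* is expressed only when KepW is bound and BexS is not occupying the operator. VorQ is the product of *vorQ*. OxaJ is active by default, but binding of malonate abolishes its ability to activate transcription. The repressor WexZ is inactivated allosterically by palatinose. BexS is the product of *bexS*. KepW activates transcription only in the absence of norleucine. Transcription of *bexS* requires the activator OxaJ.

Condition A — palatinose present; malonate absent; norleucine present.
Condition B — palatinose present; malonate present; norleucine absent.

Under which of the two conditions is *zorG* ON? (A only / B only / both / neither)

B only

Condition A:
Palatinose is present, so WexZ is inactive.
Malonate is absent, so OxaJ is active.
No repressor is bound and OxaJ is active, so *bexS* is transcribed.
So BexS is produced and active.
Norleucine is present, so KepW is inactive.
With repressor BexS bound, *vorQ* is not transcribed.
So VorQ is not produced.
Required activator VorQ is absent, so *zorG* is not transcribed.
→ *zorG* is OFF in A.
Condition B:
Palatinose is present, so WexZ is inactive.
Malonate is present, so OxaJ is inactive.
Required activator OxaJ is absent, so *bexS* is not transcribed.
So BexS is not produced.
Norleucine is absent, so KepW is active.
No repressor is bound and KepW is active, so *vorQ* is transcribed.
So VorQ is produced and active.
No repressor is bound and VorQ is active, so *zorG* is transcribed.
→ *zorG* is ON in B.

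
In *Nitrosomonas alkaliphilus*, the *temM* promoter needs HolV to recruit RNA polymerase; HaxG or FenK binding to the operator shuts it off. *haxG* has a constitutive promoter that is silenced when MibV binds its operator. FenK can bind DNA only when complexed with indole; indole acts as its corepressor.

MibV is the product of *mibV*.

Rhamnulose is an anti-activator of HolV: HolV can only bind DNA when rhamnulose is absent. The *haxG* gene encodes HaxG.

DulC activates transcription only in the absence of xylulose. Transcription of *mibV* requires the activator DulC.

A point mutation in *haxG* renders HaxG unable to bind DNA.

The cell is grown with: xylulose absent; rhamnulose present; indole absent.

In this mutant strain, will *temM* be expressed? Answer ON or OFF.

OFF

HaxG is non-functional in this strain, so it has no effect.
Rhamnulose is present, so HolV is inactive.
Indole is absent, so FenK is inactive.
Required activator HolV is absent, so *temM* is not transcribed.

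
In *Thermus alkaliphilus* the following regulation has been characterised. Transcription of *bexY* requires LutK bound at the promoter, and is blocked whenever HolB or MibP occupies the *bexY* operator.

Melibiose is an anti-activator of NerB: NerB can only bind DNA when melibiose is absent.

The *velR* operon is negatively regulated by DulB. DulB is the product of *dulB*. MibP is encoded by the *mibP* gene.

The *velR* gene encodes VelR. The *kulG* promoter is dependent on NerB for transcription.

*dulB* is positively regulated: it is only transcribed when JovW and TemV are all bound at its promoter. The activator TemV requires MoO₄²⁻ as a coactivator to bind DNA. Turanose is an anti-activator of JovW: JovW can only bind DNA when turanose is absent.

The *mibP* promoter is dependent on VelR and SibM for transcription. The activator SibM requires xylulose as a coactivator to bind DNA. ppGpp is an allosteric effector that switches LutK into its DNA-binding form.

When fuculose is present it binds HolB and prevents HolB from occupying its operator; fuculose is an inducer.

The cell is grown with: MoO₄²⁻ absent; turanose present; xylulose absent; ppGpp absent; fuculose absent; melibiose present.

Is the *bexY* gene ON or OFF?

Fuculose is absent, so HolB is active.
Turanose is present, so JovW is inactive.
MoO₄²⁻ is absent, so TemV is inactive.
Required activator JovW is absent, so *dulB* is not transcribed.
So DulB is not produced.
With no repressor bound, *velR* is transcribed.
So VelR is produced and active.
Xylulose is absent, so SibM is inactive.
Required activator SibM is absent, so *mibP* is not transcribed.
So MibP is not produced.
ppGpp is absent, so LutK is inactive.
With repressor HolB bound, *bexY* is not transcribed.

OFF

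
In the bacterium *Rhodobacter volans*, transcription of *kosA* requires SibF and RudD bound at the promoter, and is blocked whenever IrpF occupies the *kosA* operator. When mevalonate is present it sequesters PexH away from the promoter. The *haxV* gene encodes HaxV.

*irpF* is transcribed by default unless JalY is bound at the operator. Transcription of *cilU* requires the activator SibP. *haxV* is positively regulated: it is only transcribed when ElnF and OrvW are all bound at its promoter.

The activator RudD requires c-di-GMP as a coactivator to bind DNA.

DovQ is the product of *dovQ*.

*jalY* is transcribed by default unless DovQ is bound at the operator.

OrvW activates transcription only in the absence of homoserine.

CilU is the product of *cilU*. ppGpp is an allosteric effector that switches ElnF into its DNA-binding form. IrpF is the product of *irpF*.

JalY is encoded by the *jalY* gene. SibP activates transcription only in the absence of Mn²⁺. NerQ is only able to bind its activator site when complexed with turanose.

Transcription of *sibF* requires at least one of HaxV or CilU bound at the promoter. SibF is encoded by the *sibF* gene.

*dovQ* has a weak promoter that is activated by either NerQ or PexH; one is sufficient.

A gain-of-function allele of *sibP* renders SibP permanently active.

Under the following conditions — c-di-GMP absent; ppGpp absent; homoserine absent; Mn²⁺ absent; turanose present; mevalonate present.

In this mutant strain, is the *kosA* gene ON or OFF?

Turanose is present, so NerQ is active.
Mevalonate is present, so PexH is inactive.
Activator NerQ is present, so *dovQ* is transcribed.
So DovQ is produced and active.
With repressor DovQ bound, *jalY* is not transcribed.
So JalY is not produced.
With no repressor bound, *irpF* is transcribed.
So IrpF is produced and active.
ppGpp is absent, so ElnF is inactive.
Homoserine is absent, so OrvW is active.
Required activator ElnF is absent, so *haxV* is not transcribed.
So HaxV is not produced.
SibP is constitutively active in this strain.
No repressor is bound and SibP is active, so *cilU* is transcribed.
So CilU is produced and active.
Activator CilU is present, so *sibF* is transcribed.
So SibF is produced and active.
c-di-GMP is absent, so RudD is inactive.
With repressor IrpF bound, *kosA* is not transcribed.

OFF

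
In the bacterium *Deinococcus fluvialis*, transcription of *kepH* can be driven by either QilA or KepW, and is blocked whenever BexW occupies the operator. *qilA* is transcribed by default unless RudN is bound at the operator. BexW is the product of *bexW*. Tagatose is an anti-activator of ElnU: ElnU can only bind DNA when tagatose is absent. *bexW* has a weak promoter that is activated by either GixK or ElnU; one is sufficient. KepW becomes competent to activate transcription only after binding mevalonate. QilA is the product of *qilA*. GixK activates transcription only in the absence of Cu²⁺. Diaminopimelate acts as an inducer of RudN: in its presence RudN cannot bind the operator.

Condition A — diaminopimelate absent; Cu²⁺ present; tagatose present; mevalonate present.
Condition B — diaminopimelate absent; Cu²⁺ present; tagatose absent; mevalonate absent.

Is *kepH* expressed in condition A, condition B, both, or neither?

Condition A:
Diaminopimelate is absent, so RudN is active.
With repressor RudN bound, *qilA* is not transcribed.
So QilA is not produced.
Cu²⁺ is present, so GixK is inactive.
Tagatose is present, so ElnU is inactive.
No activator is available at the *bexW* promoter, so *bexW* is not transcribed.
So BexW is not produced.
Mevalonate is present, so KepW is active.
Activator KepW is present, so *kepH* is transcribed.
→ *kepH* is ON in A.
Condition B:
Diaminopimelate is absent, so RudN is active.
With repressor RudN bound, *qilA* is not transcribed.
So QilA is not produced.
Cu²⁺ is present, so GixK is inactive.
Tagatose is absent, so ElnU is active.
Activator ElnU is present, so *bexW* is transcribed.
So BexW is produced and active.
Mevalonate is absent, so KepW is inactive.
With repressor BexW bound, *kepH* is not transcribed.
→ *kepH* is OFF in B.

A only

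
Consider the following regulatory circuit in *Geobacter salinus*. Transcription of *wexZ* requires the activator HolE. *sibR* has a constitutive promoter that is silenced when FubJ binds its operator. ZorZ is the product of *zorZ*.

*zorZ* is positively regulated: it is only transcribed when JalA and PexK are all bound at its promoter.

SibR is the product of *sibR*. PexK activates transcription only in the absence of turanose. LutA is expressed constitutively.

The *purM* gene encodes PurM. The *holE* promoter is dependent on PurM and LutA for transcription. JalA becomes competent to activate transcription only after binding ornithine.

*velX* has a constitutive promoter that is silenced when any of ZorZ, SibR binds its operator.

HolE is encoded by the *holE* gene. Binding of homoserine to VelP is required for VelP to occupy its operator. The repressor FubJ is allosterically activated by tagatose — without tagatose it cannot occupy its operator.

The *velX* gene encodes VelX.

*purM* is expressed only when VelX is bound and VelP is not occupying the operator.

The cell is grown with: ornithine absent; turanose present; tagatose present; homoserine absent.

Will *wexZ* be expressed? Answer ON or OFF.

ON

Ornithine is absent, so JalA is inactive.
Turanose is present, so PexK is inactive.
Required activator JalA is absent, so *zorZ* is not transcribed.
So ZorZ is not produced.
Tagatose is present, so FubJ is active.
With repressor FubJ bound, *sibR* is not transcribed.
So SibR is not produced.
With no repressor bound, *velX* is transcribed.
So VelX is produced and active.
Homoserine is absent, so VelP is inactive.
No repressor is bound and VelX is active, so *purM* is transcribed.
So PurM is produced and active.
LutA is produced constitutively and is active.
No repressor is bound and PurM and LutA are active, so *holE* is transcribed.
So HolE is produced and active.
No repressor is bound and HolE is active, so *wexZ* is transcribed.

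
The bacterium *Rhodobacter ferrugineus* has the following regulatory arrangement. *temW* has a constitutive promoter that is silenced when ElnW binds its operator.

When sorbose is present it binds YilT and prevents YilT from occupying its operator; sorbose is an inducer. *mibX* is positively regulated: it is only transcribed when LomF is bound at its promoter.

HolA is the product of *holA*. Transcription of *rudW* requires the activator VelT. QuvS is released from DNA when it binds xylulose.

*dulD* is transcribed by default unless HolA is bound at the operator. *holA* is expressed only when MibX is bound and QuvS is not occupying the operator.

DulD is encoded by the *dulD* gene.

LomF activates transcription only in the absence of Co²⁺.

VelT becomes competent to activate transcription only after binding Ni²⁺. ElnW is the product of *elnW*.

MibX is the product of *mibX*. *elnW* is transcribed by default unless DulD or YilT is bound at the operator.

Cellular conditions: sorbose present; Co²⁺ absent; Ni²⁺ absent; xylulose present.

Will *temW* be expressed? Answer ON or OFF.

Co²⁺ is absent, so LomF is active.
No repressor is bound and LomF is active, so *mibX* is transcribed.
So MibX is produced and active.
Xylulose is present, so QuvS is inactive.
No repressor is bound and MibX is active, so *holA* is transcribed.
So HolA is produced and active.
With repressor HolA bound, *dulD* is not transcribed.
So DulD is not produced.
Sorbose is present, so YilT is inactive.
With no repressor bound, *elnW* is transcribed.
So ElnW is produced and active.
With repressor ElnW bound, *temW* is not transcribed.

OFF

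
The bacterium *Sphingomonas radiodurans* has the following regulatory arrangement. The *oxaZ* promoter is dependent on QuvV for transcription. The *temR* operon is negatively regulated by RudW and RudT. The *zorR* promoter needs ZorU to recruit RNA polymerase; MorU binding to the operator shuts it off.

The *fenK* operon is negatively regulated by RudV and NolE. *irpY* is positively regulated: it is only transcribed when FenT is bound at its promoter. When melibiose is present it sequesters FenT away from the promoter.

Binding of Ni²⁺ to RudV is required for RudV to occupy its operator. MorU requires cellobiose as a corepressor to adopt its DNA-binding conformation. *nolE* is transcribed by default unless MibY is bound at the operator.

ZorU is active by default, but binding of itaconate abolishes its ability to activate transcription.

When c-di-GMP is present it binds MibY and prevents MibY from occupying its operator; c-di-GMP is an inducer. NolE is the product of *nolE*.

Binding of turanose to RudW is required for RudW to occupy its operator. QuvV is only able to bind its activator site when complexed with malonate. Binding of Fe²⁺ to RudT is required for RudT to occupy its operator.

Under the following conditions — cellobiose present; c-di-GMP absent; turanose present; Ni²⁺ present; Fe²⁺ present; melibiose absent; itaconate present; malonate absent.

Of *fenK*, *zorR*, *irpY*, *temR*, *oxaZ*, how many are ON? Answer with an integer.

Ni²⁺ is present, so RudV is active.
c-di-GMP is absent, so MibY is active.
With repressor MibY bound, *nolE* is not transcribed.
So NolE is not produced.
With repressor RudV bound, *fenK* is not transcribed.
→ *fenK* is OFF.
Itaconate is present, so ZorU is inactive.
Cellobiose is present, so MorU is active.
With repressor MorU bound, *zorR* is not transcribed.
→ *zorR* is OFF.
Melibiose is absent, so FenT is active.
No repressor is bound and FenT is active, so *irpY* is transcribed.
→ *irpY* is ON.
Turanose is present, so RudW is active.
Fe²⁺ is present, so RudT is active.
With repressor RudW bound, *temR* is not transcribed.
→ *temR* is OFF.
Malonate is absent, so QuvV is inactive.
Required activator QuvV is absent, so *oxaZ* is not transcribed.
→ *oxaZ* is OFF.
1 of the 5 genes is transcribed.

1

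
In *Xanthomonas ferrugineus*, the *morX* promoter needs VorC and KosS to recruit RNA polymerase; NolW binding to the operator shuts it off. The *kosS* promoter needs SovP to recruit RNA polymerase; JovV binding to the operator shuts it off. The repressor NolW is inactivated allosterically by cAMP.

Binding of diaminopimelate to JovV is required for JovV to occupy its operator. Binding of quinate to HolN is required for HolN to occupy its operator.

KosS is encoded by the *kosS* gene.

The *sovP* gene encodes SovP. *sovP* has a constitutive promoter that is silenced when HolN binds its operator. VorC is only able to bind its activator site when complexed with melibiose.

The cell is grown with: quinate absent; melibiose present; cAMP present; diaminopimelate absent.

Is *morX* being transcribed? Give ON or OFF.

ON

Melibiose is present, so VorC is active.
cAMP is present, so NolW is inactive.
Diaminopimelate is absent, so JovV is inactive.
Quinate is absent, so HolN is inactive.
With no repressor bound, *sovP* is transcribed.
So SovP is produced and active.
No repressor is bound and SovP is active, so *kosS* is transcribed.
So KosS is produced and active.
No repressor is bound and VorC and KosS are active, so *morX* is transcribed.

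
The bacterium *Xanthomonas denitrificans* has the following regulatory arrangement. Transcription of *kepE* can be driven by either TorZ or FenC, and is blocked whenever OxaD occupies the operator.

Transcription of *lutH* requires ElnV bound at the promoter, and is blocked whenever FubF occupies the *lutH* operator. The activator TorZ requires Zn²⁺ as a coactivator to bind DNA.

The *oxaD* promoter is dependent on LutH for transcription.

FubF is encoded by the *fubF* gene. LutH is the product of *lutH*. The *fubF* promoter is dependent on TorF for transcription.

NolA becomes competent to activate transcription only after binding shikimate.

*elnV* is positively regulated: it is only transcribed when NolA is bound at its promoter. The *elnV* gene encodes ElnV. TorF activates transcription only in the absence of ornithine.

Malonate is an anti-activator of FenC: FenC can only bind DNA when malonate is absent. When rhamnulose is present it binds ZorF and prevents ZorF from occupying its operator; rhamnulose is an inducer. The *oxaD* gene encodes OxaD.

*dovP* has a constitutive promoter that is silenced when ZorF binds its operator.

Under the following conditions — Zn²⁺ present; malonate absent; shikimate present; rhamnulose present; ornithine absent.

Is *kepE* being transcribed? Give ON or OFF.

ON

Zn²⁺ is present, so TorZ is active.
Shikimate is present, so NolA is active.
No repressor is bound and NolA is active, so *elnV* is transcribed.
So ElnV is produced and active.
Ornithine is absent, so TorF is active.
No repressor is bound and TorF is active, so *fubF* is transcribed.
So FubF is produced and active.
With repressor FubF bound, *lutH* is not transcribed.
So LutH is not produced.
Required activator LutH is absent, so *oxaD* is not transcribed.
So OxaD is not produced.
Malonate is absent, so FenC is active.
Activator TorZ is present, so *kepE* is transcribed.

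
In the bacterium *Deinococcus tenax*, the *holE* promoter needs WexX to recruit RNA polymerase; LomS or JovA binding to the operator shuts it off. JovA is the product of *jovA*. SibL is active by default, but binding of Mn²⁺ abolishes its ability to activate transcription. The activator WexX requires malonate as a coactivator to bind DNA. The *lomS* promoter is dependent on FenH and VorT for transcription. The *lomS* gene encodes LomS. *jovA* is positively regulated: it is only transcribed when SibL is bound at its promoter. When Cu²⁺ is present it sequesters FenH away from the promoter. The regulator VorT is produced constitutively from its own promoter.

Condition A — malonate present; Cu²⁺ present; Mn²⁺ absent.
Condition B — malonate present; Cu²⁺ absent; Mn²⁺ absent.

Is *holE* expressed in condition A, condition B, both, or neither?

Condition A:
Malonate is present, so WexX is active.
Cu²⁺ is present, so FenH is inactive.
VorT is produced constitutively and is active.
Required activator FenH is absent, so *lomS* is not transcribed.
So LomS is not produced.
Mn²⁺ is absent, so SibL is active.
No repressor is bound and SibL is active, so *jovA* is transcribed.
So JovA is produced and active.
With repressor JovA bound, *holE* is not transcribed.
→ *holE* is OFF in A.
Condition B:
Malonate is present, so WexX is active.
Cu²⁺ is absent, so FenH is active.
VorT is produced constitutively and is active.
No repressor is bound and FenH and VorT are active, so *lomS* is transcribed.
So LomS is produced and active.
Mn²⁺ is absent, so SibL is active.
No repressor is bound and SibL is active, so *jovA* is transcribed.
So JovA is produced and active.
With repressor LomS bound, *holE* is not transcribed.
→ *holE* is OFF in B.

neither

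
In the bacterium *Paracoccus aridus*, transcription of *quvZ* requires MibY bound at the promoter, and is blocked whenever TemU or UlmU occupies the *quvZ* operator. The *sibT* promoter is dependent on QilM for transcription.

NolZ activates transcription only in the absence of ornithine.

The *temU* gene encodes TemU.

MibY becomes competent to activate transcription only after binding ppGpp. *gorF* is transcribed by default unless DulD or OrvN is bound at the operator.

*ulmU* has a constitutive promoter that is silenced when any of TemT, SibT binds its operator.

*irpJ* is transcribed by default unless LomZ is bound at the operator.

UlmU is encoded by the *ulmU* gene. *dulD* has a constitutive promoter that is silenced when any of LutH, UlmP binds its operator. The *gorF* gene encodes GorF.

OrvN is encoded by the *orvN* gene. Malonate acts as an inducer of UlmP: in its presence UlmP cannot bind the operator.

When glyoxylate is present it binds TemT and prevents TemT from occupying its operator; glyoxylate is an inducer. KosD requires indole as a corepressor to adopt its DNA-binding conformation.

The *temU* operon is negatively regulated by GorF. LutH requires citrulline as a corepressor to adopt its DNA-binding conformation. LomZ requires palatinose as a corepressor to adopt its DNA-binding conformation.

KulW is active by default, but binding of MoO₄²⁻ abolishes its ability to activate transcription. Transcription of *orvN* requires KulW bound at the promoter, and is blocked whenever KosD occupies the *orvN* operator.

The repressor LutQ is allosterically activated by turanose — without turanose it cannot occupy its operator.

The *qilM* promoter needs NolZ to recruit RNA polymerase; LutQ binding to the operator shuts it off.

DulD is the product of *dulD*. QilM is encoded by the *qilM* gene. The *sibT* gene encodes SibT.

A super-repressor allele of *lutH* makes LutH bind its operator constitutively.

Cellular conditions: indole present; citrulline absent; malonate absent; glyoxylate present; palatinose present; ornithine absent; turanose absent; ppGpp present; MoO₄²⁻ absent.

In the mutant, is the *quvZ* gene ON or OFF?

LutH is constitutively active in this strain.
Malonate is absent, so UlmP is active.
With repressor LutH bound, *dulD* is not transcribed.
So DulD is not produced.
MoO₄²⁻ is absent, so KulW is active.
Indole is present, so KosD is active.
With repressor KosD bound, *orvN* is not transcribed.
So OrvN is not produced.
With no repressor bound, *gorF* is transcribed.
So GorF is produced and active.
With repressor GorF bound, *temU* is not transcribed.
So TemU is not produced.
ppGpp is present, so MibY is active.
Glyoxylate is present, so TemT is inactive.
Ornithine is absent, so NolZ is active.
Turanose is absent, so LutQ is inactive.
No repressor is bound and NolZ is active, so *qilM* is transcribed.
So QilM is produced and active.
No repressor is bound and QilM is active, so *sibT* is transcribed.
So SibT is produced and active.
With repressor SibT bound, *ulmU* is not transcribed.
So UlmU is not produced.
No repressor is bound and MibY is active, so *quvZ* is transcribed.

ON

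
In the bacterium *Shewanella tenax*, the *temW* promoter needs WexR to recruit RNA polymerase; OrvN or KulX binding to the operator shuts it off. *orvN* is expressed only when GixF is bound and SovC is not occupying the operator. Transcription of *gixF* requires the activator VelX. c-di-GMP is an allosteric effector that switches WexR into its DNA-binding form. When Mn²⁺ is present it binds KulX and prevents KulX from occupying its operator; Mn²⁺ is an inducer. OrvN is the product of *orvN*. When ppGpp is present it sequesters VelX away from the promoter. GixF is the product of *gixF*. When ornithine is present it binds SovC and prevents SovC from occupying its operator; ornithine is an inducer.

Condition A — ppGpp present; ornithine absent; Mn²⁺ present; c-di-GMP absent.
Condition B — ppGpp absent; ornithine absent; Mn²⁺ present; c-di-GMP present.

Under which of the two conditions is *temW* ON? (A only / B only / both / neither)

Condition A:
ppGpp is present, so VelX is inactive.
Required activator VelX is absent, so *gixF* is not transcribed.
So GixF is not produced.
Ornithine is absent, so SovC is active.
With repressor SovC bound, *orvN* is not transcribed.
So OrvN is not produced.
Mn²⁺ is present, so KulX is inactive.
c-di-GMP is absent, so WexR is inactive.
Required activator WexR is absent, so *temW* is not transcribed.
→ *temW* is OFF in A.
Condition B:
ppGpp is absent, so VelX is active.
No repressor is bound and VelX is active, so *gixF* is transcribed.
So GixF is produced and active.
Ornithine is absent, so SovC is active.
With repressor SovC bound, *orvN* is not transcribed.
So OrvN is not produced.
Mn²⁺ is present, so KulX is inactive.
c-di-GMP is present, so WexR is active.
No repressor is bound and WexR is active, so *temW* is transcribed.
→ *temW* is ON in B.

B only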